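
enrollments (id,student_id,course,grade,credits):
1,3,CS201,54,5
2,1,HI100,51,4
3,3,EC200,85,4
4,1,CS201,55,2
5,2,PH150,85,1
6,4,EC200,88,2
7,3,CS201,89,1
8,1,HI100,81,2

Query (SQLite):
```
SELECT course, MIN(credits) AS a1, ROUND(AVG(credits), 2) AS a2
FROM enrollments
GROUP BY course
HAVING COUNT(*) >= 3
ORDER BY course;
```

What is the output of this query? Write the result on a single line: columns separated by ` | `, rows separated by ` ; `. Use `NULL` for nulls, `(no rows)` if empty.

Group enrollments by course.
Per group compute: MIN(credits), ROUND(AVG(credits), 2).
HAVING: drop groups with fewer than 3 rows.
  CS201: ids {1, 4, 7} → MIN(credits)=1, ROUND(AVG(credits), 2)=2.67
  EC200: ids {3, 6} → MIN(credits)=2, ROUND(AVG(credits), 2)=3
  HI100: ids {2, 8} → MIN(credits)=2, ROUND(AVG(credits), 2)=3
  PH150: ids {5} → MIN(credits)=1, ROUND(AVG(credits), 2)=1

CS201 | 1 | 2.67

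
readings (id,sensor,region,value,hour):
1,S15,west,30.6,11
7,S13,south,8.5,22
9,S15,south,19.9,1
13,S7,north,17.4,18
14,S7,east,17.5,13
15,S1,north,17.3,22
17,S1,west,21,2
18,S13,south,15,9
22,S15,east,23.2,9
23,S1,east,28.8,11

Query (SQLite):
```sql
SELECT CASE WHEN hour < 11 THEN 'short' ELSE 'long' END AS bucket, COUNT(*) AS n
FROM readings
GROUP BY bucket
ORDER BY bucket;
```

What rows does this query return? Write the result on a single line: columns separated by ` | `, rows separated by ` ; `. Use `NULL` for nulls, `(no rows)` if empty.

Bucket rows by hour < 11 → 'short' else 'long'; count each bucket.

long | 6 ; short | 4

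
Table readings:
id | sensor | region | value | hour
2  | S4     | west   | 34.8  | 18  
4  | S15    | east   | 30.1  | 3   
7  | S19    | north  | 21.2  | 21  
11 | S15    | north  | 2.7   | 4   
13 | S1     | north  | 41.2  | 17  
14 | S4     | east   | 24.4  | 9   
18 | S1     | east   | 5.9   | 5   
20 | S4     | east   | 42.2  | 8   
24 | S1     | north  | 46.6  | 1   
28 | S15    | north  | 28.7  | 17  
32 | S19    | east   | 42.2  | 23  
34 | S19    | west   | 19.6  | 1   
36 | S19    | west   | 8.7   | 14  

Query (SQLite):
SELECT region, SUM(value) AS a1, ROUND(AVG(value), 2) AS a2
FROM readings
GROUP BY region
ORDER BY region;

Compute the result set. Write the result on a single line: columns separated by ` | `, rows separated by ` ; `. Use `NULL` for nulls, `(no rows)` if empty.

Group readings by region.
Per group compute: SUM(value), ROUND(AVG(value), 2).
  east: ids {4, 14, 18, 20, 32} → SUM(value)=144.8, ROUND(AVG(value), 2)=28.96
  north: ids {7, 11, 13, 24, 28} → SUM(value)=140.4, ROUND(AVG(value), 2)=28.08
  west: ids {2, 34, 36} → SUM(value)=63.1, ROUND(AVG(value), 2)=21.03

east | 144.8 | 28.96 ; north | 140.4 | 28.08 ; west | 63.1 | 21.03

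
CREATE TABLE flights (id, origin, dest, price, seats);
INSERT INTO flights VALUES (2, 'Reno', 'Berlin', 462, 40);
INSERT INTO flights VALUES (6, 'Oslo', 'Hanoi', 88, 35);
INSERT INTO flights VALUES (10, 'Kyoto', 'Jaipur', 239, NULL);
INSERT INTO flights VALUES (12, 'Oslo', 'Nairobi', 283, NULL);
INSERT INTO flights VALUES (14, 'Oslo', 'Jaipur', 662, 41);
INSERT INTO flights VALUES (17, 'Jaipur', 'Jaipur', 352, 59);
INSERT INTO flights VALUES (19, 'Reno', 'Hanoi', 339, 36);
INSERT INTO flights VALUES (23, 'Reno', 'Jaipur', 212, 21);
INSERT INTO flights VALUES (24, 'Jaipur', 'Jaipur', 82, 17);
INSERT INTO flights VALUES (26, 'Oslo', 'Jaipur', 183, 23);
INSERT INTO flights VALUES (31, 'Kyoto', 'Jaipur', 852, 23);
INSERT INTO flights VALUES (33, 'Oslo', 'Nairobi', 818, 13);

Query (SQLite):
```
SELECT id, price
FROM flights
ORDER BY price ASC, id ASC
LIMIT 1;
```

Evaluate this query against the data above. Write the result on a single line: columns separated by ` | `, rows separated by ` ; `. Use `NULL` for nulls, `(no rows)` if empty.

Sort by price asc, tiebreak id asc: (82, id=24), (88, id=6), (183, id=26), (212, id=23) …. Take first 1.

24 | 82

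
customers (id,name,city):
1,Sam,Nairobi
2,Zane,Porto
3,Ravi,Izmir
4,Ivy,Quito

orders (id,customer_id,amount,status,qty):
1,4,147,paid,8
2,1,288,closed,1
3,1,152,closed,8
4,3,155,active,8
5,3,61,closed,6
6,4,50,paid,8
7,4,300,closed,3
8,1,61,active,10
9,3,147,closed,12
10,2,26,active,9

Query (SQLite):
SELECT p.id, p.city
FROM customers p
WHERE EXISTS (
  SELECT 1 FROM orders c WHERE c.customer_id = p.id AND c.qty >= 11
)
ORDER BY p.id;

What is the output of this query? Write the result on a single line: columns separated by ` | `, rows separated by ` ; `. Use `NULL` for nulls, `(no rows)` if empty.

3 | Izmir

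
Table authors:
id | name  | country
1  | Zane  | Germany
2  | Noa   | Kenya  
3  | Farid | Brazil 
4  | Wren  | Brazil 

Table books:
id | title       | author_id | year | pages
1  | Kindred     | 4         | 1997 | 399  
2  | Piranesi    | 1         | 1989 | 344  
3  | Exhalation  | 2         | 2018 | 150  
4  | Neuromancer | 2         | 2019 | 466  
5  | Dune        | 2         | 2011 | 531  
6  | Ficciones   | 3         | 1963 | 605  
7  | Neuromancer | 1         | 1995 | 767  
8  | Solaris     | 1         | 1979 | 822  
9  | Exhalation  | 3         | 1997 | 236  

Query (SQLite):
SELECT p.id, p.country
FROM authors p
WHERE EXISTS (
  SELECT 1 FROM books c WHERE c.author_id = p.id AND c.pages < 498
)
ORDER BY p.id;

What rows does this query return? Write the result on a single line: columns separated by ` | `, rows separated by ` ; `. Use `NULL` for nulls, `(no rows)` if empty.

1 | Germany ; 2 | Kenya ; 3 | Brazil ; 4 | Brazil

For each authors row, check whether any books with matching author_id has pages < 498.
Keep rows where that is true.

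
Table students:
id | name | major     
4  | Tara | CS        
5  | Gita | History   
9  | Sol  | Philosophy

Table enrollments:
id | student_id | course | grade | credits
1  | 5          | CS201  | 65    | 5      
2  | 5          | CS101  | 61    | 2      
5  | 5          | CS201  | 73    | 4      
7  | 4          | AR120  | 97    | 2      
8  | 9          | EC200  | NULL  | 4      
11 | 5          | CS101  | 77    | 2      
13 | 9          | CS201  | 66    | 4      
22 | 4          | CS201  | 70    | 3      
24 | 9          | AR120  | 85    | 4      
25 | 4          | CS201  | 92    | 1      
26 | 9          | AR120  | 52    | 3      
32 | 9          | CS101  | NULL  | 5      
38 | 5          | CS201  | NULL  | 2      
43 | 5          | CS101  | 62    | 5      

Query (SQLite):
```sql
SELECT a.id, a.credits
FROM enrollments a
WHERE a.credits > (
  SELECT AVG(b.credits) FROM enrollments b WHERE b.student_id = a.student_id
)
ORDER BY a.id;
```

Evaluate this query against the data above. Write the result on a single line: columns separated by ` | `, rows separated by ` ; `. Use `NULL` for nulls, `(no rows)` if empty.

For each enrollments row a, compute AVG(credits) over rows sharing a.student_id.
Keep row a if a.credits > that per-group AVG.
  student_id=4: AVG(credits) = 2.0
  student_id=5: AVG(credits) = 3.333333
  student_id=9: AVG(credits) = 4.0

1 | 5 ; 5 | 4 ; 22 | 3 ; 32 | 5 ; 43 | 5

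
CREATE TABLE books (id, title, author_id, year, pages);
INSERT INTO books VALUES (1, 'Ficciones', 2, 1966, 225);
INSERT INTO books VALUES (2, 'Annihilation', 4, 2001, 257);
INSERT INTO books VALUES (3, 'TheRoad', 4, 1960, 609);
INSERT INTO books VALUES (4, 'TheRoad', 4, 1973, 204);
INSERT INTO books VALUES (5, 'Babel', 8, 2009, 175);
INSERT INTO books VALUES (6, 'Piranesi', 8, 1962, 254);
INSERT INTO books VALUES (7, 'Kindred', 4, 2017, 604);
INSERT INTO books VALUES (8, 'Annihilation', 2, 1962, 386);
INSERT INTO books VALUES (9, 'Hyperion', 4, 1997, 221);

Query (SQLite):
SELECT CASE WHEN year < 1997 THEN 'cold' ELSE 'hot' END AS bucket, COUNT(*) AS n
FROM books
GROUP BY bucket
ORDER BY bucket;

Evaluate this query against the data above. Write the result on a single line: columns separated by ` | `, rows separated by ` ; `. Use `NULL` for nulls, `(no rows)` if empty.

cold | 5 ; hot | 4

Bucket rows by year < 1997 → 'cold' else 'hot'; count each bucket.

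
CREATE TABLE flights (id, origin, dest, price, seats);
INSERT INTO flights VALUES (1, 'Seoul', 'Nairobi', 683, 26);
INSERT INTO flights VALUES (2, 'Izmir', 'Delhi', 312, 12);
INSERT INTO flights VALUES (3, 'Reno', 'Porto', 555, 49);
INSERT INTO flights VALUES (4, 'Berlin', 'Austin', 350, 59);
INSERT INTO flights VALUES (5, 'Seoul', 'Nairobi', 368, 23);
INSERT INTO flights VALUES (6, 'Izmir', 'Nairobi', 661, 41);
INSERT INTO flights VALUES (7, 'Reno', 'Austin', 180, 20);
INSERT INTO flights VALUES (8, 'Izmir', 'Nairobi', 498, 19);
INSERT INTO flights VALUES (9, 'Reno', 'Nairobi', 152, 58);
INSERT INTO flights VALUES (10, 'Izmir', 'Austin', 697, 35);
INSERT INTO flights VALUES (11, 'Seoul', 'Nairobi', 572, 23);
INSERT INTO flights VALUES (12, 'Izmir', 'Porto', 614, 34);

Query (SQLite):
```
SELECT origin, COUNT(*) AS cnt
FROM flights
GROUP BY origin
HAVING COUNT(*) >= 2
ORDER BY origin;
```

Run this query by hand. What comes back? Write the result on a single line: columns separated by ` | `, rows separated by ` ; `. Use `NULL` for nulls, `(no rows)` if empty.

Partition flights by origin; compute COUNT(*) within each group.
HAVING: keep groups with count ≥ 2.
  Berlin: ids {4} → COUNT(*)=1
  Izmir: ids {2, 6, 8, 10, 12} → COUNT(*)=5
  Reno: ids {3, 7, 9} → COUNT(*)=3
  Seoul: ids {1, 5, 11} → COUNT(*)=3

Izmir | 5 ; Reno | 3 ; Seoul | 3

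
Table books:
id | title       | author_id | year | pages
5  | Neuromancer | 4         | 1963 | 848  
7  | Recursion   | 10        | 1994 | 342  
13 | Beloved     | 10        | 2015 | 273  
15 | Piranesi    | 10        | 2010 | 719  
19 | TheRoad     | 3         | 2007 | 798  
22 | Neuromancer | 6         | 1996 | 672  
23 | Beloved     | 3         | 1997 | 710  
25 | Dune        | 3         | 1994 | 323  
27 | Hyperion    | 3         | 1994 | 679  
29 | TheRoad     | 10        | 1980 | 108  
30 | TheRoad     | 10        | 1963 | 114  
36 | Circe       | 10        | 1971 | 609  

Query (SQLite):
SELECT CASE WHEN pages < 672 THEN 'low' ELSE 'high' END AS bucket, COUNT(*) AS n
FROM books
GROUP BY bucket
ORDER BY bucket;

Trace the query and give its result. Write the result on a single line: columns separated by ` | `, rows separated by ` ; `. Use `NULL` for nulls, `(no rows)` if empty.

Bucket rows by pages < 672 → 'low' else 'high'; count each bucket.

high | 6 ; low | 6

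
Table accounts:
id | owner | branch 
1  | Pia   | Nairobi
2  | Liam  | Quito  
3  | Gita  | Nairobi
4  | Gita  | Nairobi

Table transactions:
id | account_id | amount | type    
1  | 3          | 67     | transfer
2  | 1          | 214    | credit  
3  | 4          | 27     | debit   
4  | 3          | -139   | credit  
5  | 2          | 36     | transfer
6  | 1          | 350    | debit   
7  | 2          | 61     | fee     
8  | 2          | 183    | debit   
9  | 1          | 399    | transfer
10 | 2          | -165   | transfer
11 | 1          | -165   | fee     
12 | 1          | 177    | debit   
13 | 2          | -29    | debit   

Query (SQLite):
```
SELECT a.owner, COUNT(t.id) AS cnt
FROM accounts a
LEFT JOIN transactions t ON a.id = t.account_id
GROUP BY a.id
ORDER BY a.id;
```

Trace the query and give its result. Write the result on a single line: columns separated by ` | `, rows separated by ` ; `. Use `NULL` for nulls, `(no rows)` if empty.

Pia | 5 ; Liam | 5 ; Gita | 2 ; Gita | 1

LEFT JOIN keeps every accounts row; unmatched ones get NULL for transactions columns.
Group by accounts.id and compute COUNT(t.id). COUNT(col) of an all-NULL group is 0.
  1: ids {2, 6, 9, 11, 12} → COUNT(t.id)=5
  2: ids {5, 7, 8, 10, 13} → COUNT(t.id)=5
  3: ids {1, 4} → COUNT(t.id)=2
  4: ids {3} → COUNT(t.id)=1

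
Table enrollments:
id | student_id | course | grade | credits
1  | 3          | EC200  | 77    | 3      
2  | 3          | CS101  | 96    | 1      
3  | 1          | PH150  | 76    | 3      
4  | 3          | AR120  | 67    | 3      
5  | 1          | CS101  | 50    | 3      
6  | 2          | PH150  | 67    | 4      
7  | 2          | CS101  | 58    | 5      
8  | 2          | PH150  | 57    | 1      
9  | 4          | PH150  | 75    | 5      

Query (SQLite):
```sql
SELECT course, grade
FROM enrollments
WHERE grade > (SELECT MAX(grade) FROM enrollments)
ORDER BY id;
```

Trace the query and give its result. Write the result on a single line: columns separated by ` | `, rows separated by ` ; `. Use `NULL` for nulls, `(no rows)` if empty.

Scalar subquery: MAX(grade) over all enrollments rows = 96.
Keep rows where grade > that value.

(no rows)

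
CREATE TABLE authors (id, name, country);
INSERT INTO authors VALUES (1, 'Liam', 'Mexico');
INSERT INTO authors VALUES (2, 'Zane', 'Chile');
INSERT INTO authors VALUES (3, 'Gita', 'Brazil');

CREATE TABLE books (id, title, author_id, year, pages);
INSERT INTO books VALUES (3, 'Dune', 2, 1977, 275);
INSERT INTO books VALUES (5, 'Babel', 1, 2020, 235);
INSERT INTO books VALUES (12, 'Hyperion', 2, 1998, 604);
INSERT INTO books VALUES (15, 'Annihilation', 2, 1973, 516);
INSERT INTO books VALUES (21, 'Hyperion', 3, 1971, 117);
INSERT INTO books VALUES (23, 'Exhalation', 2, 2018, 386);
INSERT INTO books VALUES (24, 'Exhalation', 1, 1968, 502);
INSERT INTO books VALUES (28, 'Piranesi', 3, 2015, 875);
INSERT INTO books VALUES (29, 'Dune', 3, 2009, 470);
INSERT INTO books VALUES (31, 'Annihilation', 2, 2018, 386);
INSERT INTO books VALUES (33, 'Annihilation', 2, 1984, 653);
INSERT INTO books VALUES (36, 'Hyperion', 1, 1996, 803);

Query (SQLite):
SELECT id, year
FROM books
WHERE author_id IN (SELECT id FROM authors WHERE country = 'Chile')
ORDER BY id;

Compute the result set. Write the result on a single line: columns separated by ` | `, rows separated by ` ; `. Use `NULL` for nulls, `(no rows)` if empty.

Inner query: authors.id where country = 'Chile'.
Outer: keep books rows whose author_id is in that set.
Inner query → {2}

3 | 1977 ; 12 | 1998 ; 15 | 1973 ; 23 | 2018 ; 31 | 2018 ; 33 | 1984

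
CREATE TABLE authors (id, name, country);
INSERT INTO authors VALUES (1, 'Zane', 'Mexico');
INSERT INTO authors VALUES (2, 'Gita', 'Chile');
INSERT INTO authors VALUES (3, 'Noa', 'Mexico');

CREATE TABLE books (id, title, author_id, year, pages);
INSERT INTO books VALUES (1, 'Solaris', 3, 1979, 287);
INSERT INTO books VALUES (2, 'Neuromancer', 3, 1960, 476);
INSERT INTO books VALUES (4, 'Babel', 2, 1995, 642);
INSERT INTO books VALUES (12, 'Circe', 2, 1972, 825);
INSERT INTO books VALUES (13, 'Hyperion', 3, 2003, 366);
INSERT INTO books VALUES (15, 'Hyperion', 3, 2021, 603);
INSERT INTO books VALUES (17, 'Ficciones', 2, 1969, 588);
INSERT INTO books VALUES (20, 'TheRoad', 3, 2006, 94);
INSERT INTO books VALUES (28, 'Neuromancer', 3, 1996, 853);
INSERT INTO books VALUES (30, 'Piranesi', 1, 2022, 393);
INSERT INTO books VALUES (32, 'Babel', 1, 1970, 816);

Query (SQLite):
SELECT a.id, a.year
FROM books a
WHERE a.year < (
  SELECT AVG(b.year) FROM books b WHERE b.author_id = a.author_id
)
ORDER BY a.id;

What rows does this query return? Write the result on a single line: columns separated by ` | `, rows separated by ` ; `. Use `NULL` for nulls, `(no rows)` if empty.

1 | 1979 ; 2 | 1960 ; 12 | 1972 ; 17 | 1969 ; 32 | 1970

For each books row a, compute AVG(year) over rows sharing a.author_id.
Keep row a if a.year < that per-group AVG.
  author_id=1: AVG(year) = 1996.0
  author_id=2: AVG(year) = 1978.666667
  author_id=3: AVG(year) = 1994.166667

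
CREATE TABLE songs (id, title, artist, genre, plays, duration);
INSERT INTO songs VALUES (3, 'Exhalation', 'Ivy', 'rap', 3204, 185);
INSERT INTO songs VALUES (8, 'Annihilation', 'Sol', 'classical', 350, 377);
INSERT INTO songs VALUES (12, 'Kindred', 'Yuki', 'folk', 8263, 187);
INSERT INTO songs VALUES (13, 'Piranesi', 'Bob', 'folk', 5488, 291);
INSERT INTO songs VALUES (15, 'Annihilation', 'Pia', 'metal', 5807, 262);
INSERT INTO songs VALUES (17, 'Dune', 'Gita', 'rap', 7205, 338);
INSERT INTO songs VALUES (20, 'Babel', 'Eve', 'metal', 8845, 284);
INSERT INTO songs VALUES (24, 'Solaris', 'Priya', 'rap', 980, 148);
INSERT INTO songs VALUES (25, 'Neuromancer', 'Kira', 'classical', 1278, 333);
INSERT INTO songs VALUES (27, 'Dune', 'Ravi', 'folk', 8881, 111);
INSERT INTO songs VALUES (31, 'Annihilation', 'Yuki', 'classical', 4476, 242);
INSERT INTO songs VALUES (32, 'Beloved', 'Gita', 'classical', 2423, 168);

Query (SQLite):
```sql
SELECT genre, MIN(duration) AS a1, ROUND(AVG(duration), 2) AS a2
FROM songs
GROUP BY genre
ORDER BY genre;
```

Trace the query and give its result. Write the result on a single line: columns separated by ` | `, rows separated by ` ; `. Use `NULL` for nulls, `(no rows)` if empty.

Group songs by genre.
Per group compute: MIN(duration), ROUND(AVG(duration), 2).
  classical: ids {8, 25, 31, 32} → MIN(duration)=168, ROUND(AVG(duration), 2)=280
  folk: ids {12, 13, 27} → MIN(duration)=111, ROUND(AVG(duration), 2)=196.33
  metal: ids {15, 20} → MIN(duration)=262, ROUND(AVG(duration), 2)=273
  rap: ids {3, 17, 24} → MIN(duration)=148, ROUND(AVG(duration), 2)=223.67

classical | 168 | 280 ; folk | 111 | 196.33 ; metal | 262 | 273 ; rap | 148 | 223.67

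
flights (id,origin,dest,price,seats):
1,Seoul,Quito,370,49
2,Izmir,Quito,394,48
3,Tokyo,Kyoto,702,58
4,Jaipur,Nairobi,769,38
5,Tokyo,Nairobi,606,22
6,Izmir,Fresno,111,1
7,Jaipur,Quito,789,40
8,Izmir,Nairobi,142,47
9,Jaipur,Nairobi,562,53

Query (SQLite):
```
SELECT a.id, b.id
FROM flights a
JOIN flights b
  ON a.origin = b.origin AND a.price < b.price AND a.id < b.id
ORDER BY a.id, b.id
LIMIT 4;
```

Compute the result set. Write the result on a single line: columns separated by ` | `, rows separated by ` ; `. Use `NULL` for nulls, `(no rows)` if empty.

Pairs (a,b) with same origin, a.price < b.price, a.id < b.id.
origin groups: Izmir:{2,6,8} Jaipur:{4,7,9} Seoul:{1} Tokyo:{3,5}
Ordered by (a.id, b.id); first 4.

4 | 7 ; 6 | 8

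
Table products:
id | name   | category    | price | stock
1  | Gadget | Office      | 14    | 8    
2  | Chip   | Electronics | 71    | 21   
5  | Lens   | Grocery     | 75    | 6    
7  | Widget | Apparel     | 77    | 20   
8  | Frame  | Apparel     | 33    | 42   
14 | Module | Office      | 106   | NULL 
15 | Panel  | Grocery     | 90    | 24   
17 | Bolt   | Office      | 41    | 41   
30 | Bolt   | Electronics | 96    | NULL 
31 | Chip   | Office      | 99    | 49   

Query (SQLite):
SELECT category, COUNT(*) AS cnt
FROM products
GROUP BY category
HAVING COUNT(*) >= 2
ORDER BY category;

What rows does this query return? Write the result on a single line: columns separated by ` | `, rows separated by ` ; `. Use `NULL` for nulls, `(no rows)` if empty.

Partition products by category; compute COUNT(*) within each group.
HAVING: keep groups with count ≥ 2.
  Apparel: ids {7, 8} → COUNT(*)=2
  Electronics: ids {2, 30} → COUNT(*)=2
  Grocery: ids {5, 15} → COUNT(*)=2
  Office: ids {1, 14, 17, 31} → COUNT(*)=4

Apparel | 2 ; Electronics | 2 ; Grocery | 2 ; Office | 4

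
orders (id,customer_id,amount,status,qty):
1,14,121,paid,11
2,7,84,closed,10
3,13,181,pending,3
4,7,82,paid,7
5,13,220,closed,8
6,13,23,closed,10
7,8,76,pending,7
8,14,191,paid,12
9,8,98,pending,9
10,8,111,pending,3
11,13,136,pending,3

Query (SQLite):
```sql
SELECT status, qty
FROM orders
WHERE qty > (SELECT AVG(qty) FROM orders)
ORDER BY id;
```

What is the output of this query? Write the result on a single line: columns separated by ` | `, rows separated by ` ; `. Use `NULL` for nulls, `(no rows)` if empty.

paid | 11 ; closed | 10 ; closed | 8 ; closed | 10 ; paid | 12 ; pending | 9

Scalar subquery: AVG(qty) over all orders rows = 7.545455 (≈; comparison uses full precision).
Keep rows where qty > that value.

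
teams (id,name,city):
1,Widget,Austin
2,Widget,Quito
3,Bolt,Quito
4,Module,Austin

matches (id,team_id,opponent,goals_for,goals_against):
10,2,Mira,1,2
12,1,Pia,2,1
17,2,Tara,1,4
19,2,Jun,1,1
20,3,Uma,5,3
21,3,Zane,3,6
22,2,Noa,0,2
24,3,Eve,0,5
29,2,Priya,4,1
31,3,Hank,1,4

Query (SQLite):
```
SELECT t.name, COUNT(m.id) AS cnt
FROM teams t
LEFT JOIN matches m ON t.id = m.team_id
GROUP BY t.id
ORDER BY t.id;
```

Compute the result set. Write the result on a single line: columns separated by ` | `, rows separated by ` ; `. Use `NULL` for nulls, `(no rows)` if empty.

LEFT JOIN keeps every teams row; unmatched ones get NULL for matches columns.
Group by teams.id and compute COUNT(m.id). COUNT(col) of an all-NULL group is 0.
  1: ids {12} → COUNT(m.id)=1
  2: ids {10, 17, 19, 22, 29} → COUNT(m.id)=5
  3: ids {20, 21, 24, 31} → COUNT(m.id)=4
  4: ids {—} → COUNT(m.id)=0

Widget | 1 ; Widget | 5 ; Bolt | 4 ; Module | 0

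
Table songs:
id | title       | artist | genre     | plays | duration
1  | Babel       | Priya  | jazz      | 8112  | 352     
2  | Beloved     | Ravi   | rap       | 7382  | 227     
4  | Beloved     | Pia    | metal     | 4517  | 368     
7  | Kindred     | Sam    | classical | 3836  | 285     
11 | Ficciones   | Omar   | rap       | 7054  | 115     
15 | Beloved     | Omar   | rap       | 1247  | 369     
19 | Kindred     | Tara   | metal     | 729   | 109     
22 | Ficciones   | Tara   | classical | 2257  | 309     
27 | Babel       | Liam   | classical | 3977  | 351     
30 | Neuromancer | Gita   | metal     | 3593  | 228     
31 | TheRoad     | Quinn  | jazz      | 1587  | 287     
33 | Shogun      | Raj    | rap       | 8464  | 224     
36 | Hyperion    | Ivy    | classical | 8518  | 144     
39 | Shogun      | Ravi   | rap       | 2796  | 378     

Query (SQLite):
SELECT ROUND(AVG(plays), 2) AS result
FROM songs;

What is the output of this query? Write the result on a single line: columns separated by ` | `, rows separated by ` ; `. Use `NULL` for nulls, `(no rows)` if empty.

4576.36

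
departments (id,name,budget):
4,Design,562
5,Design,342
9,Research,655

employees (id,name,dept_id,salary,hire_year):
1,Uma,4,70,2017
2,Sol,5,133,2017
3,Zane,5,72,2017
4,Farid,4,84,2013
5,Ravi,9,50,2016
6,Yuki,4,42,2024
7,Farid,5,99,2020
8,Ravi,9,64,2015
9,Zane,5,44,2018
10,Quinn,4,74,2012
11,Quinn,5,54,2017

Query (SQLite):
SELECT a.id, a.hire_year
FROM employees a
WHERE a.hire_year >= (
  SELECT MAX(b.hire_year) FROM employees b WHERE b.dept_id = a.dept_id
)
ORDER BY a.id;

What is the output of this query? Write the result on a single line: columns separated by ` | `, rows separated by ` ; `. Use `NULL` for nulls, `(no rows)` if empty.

For each employees row a, compute MAX(hire_year) over rows sharing a.dept_id.
Keep row a if a.hire_year >= that per-group MAX.
  dept_id=4: MAX(hire_year) = 2024
  dept_id=5: MAX(hire_year) = 2020
  dept_id=9: MAX(hire_year) = 2016

5 | 2016 ; 6 | 2024 ; 7 | 2020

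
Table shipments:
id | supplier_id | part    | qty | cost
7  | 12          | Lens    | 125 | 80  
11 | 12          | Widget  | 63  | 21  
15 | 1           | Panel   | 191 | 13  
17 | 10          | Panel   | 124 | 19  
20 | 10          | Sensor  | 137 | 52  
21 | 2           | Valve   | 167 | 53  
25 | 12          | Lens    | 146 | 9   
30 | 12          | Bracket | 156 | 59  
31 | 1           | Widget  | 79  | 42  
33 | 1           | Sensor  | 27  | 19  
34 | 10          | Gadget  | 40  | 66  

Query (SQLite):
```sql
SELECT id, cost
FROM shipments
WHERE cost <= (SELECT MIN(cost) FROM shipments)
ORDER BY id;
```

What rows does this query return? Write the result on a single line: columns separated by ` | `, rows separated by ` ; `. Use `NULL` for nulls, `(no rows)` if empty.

Scalar subquery: MIN(cost) over all shipments rows = 9.
Keep rows where cost <= that value.

25 | 9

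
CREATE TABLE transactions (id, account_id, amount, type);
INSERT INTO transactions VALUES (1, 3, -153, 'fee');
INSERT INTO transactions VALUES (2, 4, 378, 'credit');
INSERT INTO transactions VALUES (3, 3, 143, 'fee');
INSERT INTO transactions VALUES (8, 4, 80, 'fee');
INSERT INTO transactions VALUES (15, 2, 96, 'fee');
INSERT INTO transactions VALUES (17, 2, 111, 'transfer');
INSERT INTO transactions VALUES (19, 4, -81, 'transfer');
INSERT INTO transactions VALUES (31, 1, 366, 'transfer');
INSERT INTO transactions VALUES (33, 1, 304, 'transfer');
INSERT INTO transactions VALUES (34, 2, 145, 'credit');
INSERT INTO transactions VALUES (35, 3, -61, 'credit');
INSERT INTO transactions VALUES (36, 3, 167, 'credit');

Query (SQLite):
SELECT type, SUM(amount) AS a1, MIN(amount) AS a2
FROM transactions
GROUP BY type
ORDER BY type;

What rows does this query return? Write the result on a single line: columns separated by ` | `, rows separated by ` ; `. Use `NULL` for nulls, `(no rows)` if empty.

Group transactions by type.
Per group compute: SUM(amount), MIN(amount).
  credit: ids {2, 34, 35, 36} → SUM(amount)=629, MIN(amount)=-61
  fee: ids {1, 3, 8, 15} → SUM(amount)=166, MIN(amount)=-153
  transfer: ids {17, 19, 31, 33} → SUM(amount)=700, MIN(amount)=-81

credit | 629 | -61 ; fee | 166 | -153 ; transfer | 700 | -81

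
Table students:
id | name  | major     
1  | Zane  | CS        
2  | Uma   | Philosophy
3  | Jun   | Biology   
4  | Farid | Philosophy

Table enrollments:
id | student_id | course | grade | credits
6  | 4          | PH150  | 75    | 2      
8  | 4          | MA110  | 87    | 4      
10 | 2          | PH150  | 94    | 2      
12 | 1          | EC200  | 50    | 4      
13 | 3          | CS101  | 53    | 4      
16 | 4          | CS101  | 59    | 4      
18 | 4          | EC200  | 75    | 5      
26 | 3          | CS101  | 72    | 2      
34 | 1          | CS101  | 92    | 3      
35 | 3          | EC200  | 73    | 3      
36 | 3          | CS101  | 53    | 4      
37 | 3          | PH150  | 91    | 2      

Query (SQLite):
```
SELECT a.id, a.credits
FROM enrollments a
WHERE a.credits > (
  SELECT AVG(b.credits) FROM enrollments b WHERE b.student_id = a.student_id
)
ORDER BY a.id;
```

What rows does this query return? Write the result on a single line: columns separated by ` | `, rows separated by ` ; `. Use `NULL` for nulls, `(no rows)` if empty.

8 | 4 ; 12 | 4 ; 13 | 4 ; 16 | 4 ; 18 | 5 ; 36 | 4

For each enrollments row a, compute AVG(credits) over rows sharing a.student_id.
Keep row a if a.credits > that per-group AVG.
  student_id=1: AVG(credits) = 3.5
  student_id=2: AVG(credits) = 2.0
  student_id=3: AVG(credits) = 3.0
  student_id=4: AVG(credits) = 3.75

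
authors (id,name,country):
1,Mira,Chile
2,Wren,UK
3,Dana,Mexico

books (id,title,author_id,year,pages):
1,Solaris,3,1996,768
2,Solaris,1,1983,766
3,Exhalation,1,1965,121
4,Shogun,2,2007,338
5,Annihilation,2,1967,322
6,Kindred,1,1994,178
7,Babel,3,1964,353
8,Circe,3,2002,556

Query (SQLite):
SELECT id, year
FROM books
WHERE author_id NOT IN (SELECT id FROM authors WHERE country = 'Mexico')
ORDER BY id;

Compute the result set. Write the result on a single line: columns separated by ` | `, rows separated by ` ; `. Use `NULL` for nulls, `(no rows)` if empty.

2 | 1983 ; 3 | 1965 ; 4 | 2007 ; 5 | 1967 ; 6 | 1994

Inner query: authors.id where country = 'Mexico'.
Outer: keep books rows whose author_id is not in that set.
Inner query → {3}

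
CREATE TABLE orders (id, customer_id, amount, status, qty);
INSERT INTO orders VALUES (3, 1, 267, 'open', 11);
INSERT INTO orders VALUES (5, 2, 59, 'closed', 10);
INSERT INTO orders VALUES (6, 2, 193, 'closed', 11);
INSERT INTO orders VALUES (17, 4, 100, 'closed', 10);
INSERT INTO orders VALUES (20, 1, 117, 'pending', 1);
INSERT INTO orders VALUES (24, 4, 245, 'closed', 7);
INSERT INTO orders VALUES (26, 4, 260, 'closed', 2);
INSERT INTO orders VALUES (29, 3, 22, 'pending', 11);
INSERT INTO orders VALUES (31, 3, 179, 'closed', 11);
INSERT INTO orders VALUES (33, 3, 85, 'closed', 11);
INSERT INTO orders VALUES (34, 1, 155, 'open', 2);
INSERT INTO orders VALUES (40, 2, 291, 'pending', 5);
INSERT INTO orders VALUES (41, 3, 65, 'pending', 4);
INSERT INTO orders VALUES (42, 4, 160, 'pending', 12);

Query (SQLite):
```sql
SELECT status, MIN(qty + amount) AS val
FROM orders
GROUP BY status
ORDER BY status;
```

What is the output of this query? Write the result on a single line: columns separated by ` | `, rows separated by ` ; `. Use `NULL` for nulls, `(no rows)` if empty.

For each row compute qty + amount.
Group by status; take MIN of the expression per group.
  closed: ids {5, 6, 17, 24, 26, 31, 33} → MIN(qty + amount)=69
  open: ids {3, 34} → MIN(qty + amount)=157
  pending: ids {20, 29, 40, 41, 42} → MIN(qty + amount)=33

closed | 69 ; open | 157 ; pending | 33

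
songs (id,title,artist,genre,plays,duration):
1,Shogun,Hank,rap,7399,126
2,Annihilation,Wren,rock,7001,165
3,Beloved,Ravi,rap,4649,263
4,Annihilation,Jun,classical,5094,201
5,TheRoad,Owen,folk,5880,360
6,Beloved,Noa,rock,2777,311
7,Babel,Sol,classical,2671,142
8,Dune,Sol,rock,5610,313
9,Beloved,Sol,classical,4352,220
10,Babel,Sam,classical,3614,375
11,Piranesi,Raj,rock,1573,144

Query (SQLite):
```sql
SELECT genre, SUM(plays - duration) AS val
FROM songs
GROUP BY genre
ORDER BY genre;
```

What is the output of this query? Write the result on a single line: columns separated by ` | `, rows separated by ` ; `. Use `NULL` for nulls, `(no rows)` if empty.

classical | 14793 ; folk | 5520 ; rap | 11659 ; rock | 16028

For each row compute plays - duration.
Group by genre; take SUM of the expression per group.
  classical: ids {4, 7, 9, 10} → SUM(plays - duration)=14793
  folk: ids {5} → SUM(plays - duration)=5520
  rap: ids {1, 3} → SUM(plays - duration)=11659
  rock: ids {2, 6, 8, 11} → SUM(plays - duration)=16028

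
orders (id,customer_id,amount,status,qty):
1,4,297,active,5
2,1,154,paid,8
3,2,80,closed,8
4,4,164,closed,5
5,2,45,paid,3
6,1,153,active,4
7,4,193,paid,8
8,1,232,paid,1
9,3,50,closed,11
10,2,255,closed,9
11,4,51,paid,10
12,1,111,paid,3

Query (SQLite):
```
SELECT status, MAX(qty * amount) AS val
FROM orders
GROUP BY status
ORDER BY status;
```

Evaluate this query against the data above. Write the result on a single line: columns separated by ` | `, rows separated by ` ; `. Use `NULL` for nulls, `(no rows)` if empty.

active | 1485 ; closed | 2295 ; paid | 1544

For each row compute qty * amount.
Group by status; take MAX of the expression per group.
  active: ids {1, 6} → MAX(qty * amount)=1485
  closed: ids {3, 4, 9, 10} → MAX(qty * amount)=2295
  paid: ids {2, 5, 7, 8, 11, 12} → MAX(qty * amount)=1544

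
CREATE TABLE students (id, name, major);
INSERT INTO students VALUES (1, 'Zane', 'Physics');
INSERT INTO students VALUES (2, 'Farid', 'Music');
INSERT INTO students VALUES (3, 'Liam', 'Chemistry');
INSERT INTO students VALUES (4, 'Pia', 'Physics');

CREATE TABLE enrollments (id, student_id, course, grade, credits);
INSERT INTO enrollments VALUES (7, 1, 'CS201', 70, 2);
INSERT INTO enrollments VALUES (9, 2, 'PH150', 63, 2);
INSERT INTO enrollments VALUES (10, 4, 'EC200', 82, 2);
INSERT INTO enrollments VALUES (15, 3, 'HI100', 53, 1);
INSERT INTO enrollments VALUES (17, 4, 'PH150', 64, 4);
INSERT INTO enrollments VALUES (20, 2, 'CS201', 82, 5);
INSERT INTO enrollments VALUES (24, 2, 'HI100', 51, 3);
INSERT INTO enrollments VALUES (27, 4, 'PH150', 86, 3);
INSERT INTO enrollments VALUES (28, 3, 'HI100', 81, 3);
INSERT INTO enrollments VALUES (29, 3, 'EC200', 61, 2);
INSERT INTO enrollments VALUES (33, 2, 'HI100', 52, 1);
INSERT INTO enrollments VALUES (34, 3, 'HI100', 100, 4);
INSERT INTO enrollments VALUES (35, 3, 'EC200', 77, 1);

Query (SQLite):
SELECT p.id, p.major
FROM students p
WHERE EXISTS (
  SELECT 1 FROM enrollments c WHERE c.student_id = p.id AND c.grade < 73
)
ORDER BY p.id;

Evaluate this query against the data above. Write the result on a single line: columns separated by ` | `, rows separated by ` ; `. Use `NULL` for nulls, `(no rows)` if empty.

1 | Physics ; 2 | Music ; 3 | Chemistry ; 4 | Physics

For each students row, check whether any enrollments with matching student_id has grade < 73.
Keep rows where that is true.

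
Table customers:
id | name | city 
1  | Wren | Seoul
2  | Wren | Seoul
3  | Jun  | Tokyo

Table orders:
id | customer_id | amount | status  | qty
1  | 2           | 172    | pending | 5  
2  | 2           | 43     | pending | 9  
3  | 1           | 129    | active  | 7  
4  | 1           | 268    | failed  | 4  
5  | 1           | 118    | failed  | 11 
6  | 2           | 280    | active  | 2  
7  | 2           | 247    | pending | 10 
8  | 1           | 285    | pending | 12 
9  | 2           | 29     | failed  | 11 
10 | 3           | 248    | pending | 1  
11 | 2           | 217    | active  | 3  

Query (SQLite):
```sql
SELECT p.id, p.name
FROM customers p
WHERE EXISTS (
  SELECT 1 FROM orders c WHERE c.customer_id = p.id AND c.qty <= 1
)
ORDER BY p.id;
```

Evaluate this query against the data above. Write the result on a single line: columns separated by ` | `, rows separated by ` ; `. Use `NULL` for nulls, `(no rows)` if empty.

For each customers row, check whether any orders with matching customer_id has qty <= 1.
Keep rows where that is true.

3 | Jun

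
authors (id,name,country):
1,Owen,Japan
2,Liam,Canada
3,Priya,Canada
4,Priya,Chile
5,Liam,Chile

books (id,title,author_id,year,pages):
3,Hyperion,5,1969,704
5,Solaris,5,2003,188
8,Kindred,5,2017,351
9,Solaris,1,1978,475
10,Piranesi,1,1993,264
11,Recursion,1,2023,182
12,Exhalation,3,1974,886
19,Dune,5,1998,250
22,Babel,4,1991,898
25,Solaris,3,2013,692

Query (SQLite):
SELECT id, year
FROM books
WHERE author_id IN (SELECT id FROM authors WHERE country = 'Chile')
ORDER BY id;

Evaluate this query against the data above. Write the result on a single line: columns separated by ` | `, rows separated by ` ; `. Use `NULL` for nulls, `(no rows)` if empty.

Inner query: authors.id where country = 'Chile'.
Outer: keep books rows whose author_id is in that set.
Inner query → {4, 5}

3 | 1969 ; 5 | 2003 ; 8 | 2017 ; 19 | 1998 ; 22 | 1991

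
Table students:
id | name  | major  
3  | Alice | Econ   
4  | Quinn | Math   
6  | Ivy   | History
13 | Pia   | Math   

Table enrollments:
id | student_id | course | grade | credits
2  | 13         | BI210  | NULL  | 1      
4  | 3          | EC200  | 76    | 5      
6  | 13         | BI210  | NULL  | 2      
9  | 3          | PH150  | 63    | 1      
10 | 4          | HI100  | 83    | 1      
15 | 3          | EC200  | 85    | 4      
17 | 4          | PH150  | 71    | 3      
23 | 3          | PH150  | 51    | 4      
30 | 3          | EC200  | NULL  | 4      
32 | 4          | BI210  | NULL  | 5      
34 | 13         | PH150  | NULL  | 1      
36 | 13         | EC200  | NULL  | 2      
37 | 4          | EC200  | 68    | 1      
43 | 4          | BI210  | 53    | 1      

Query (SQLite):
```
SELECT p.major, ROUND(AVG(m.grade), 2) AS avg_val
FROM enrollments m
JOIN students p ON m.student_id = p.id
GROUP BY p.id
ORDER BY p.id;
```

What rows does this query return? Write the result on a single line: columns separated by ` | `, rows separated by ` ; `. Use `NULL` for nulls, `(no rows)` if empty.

Econ | 68.75 ; Math | 68.75 ; Math | NULL

Join each enrollments row to its students via student_id.
Group joined rows by students.id; compute ROUND(AVG(m.grade), 2) per group.
  3: ids {4, 9, 15, 23, 30} → ROUND(AVG(m.grade), 2)=68.75
  4: ids {10, 17, 32, 37, 43} → ROUND(AVG(m.grade), 2)=68.75
  13: ids {2, 6, 34, 36} → ROUND(AVG(m.grade), 2)=NULL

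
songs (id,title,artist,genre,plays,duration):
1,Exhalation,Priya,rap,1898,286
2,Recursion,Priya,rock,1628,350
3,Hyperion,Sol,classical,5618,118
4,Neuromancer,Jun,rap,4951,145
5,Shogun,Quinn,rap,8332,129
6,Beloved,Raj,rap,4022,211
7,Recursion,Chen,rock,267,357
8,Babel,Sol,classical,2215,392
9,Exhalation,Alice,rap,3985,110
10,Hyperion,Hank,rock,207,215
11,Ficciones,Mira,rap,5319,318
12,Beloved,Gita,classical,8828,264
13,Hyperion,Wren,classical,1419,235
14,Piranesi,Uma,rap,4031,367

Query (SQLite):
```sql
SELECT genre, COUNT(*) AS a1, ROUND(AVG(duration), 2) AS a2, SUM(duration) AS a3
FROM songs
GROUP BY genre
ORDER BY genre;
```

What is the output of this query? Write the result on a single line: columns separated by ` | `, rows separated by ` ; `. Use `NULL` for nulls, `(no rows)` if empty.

classical | 4 | 252.25 | 1009 ; rap | 7 | 223.71 | 1566 ; rock | 3 | 307.33 | 922

Group songs by genre.
Per group compute: COUNT(*), ROUND(AVG(duration), 2), SUM(duration).
  classical: ids {3, 8, 12, 13} → COUNT(*)=4, ROUND(AVG(duration), 2)=252.25, SUM(duration)=1009
  rap: ids {1, 4, 5, 6, 9, 11, 14} → COUNT(*)=7, ROUND(AVG(duration), 2)=223.71, SUM(duration)=1566
  rock: ids {2, 7, 10} → COUNT(*)=3, ROUND(AVG(duration), 2)=307.33, SUM(duration)=922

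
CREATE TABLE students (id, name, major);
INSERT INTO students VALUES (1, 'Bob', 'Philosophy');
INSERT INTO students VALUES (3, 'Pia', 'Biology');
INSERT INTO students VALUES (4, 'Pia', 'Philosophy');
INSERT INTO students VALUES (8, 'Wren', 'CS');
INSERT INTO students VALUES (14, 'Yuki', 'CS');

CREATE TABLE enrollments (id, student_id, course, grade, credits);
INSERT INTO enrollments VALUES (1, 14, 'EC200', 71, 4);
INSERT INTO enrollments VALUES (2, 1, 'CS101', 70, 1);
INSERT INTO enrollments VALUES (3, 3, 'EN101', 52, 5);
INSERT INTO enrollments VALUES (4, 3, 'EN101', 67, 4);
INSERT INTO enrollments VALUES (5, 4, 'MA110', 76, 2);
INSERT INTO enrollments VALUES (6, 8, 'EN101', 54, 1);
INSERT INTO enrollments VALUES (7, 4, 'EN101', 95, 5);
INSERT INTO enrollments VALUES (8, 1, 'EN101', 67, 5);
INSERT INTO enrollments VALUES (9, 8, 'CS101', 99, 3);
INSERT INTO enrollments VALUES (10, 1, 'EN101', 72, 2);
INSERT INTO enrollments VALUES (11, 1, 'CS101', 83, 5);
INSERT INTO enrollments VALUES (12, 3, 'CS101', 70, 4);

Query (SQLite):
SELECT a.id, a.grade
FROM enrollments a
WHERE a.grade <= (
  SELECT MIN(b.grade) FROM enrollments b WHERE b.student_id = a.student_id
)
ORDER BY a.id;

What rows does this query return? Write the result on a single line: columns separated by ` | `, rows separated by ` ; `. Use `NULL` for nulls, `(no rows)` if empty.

For each enrollments row a, compute MIN(grade) over rows sharing a.student_id.
Keep row a if a.grade <= that per-group MIN.
  student_id=1: MIN(grade) = 67
  student_id=3: MIN(grade) = 52
  student_id=4: MIN(grade) = 76
  student_id=8: MIN(grade) = 54
  student_id=14: MIN(grade) = 71

1 | 71 ; 3 | 52 ; 5 | 76 ; 6 | 54 ; 8 | 67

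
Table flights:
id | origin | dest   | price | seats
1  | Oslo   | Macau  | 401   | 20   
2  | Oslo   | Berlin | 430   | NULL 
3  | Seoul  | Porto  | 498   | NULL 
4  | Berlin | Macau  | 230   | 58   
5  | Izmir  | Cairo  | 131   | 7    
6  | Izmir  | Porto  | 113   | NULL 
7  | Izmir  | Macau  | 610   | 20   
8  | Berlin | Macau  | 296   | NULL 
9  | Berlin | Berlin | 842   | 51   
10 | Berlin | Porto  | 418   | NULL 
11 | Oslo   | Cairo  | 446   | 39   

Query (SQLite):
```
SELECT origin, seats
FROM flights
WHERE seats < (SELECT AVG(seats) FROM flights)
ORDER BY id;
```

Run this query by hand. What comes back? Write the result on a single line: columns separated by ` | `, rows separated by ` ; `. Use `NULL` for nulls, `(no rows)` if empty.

Scalar subquery: AVG(seats) over all flights rows = 32.5.
Keep rows where seats < that value.

Oslo | 20 ; Izmir | 7 ; Izmir | 20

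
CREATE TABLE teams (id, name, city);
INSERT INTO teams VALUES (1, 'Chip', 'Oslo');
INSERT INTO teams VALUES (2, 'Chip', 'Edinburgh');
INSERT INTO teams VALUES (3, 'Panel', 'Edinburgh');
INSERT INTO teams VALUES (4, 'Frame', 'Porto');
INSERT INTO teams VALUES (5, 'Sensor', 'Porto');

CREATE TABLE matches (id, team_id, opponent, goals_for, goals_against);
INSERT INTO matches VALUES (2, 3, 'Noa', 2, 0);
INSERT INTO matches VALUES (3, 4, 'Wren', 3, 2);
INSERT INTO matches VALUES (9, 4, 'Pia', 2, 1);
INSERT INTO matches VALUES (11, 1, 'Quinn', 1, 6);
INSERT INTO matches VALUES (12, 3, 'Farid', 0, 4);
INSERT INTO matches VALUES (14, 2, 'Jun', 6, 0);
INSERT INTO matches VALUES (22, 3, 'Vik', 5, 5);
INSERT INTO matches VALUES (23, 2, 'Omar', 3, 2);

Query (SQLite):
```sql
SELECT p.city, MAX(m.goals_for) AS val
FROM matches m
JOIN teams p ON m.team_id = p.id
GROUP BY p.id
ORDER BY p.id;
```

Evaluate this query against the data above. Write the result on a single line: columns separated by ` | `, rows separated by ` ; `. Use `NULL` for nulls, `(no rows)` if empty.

Oslo | 1 ; Edinburgh | 6 ; Edinburgh | 5 ; Porto | 3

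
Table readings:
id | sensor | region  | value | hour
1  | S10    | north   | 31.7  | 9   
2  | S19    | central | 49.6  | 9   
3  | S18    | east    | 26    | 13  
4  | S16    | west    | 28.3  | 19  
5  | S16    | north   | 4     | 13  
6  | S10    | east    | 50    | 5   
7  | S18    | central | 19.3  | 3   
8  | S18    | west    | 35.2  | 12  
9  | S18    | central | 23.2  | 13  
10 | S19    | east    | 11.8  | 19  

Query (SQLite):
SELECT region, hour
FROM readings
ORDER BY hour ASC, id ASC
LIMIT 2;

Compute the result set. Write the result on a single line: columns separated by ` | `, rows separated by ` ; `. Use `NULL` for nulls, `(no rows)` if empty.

Sort by hour asc, tiebreak id asc: (3, id=7), (5, id=6), (9, id=1), (9, id=2), (12, id=8) …. Take first 2.

central | 3 ; east | 5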